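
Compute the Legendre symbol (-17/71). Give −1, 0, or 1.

1

Euler's criterion: (-17/71) ≡ 54^35 (mod 71).
54^2 ≡ 5 (mod 71)
54^4 ≡ 25 (mod 71)
54^8 ≡ 57 (mod 71)
54^16 ≡ 54 (mod 71)
54^32 ≡ 5 (mod 71)
54^35 = 54^(32+2+1) ≡ 1 (mod 71).
Result is 1, so (-17/71) = 1.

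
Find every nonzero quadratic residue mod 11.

1, 3, 4, 5, 9

Square k = 1,…,5 (k and 11−k give the same square):
1²=1, 2²=4, 3²=9, 4²≡5, 5²≡3 (mod 11).
So the quadratic residues mod 11 are {1, 3, 4, 5, 9}.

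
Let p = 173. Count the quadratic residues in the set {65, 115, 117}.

(65/173) = -1 → non-residue.
(115/173) = -1 → non-residue.
(117/173) = +1 → QR.
Total quadratic residues among the 3: 1.

1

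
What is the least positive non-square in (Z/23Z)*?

5

(2/23) = +1, so 2 is a residue.
(3/23) = +1, so 3 is a residue.
(4/23) = +1, so 4 is a residue.
(5/23) = −1, so 5 is the smallest positive non-residue mod 23.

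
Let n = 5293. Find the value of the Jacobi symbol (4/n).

1

Pull out 2^2: since 5293 ≡ 5 (mod 8), (2/5293) = -1, so (2/5293)^2 = +1.
Reached (1/5293) = 1. Collecting the sign flips along the way, the symbol is +1.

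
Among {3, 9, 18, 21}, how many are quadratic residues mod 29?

(3/29) = -1 → non-residue.
(9/29) = +1 → QR.
(18/29) = -1 → non-residue.
(21/29) = -1 → non-residue.
Total quadratic residues among the 4: 1.

1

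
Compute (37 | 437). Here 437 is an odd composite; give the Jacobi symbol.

Reciprocity: 37 ≡ 1 and 437 ≡ 1 (mod 4), so (37/437) = +(437/37).
Reduce top mod 37: now compute (30/37).
Pull out 2: since 37 ≡ 5 (mod 8), (2/37) = -1.
Reciprocity: 15 ≡ 3 and 37 ≡ 1 (mod 4), so (15/37) = +(37/15).
Reduce top mod 15: now compute (7/15).
Reciprocity: 7 ≡ 3 and 15 ≡ 3 (mod 4), so (7/15) = −(15/7).
Reduce top mod 7: now compute (1/7).
Reached (1/7) = 1. Collecting the sign flips along the way, the symbol is +1.

1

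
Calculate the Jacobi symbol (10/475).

Pull out 2: since 475 ≡ 3 (mod 8), (2/475) = -1.
Reciprocity: 5 ≡ 1 and 475 ≡ 3 (mod 4), so (5/475) = +(475/5).
Reduce top mod 5: now compute (0/5).
Top reduces to 0: gcd > 1, so the symbol is 0.

0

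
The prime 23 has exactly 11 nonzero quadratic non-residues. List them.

Square k = 1,…,11 (k and 23−k give the same square):
1²=1, 2²=4, 3²=9, 4²=16, 5²≡2, 6²≡13, 7²≡3, 8²≡18, 9²≡12, 10²≡8, 11²≡6 (mod 23).
The residues are {1, 2, 3, 4, 6, 8, 9, 12, 13, 16, 18}; the non-residues are the remaining 11 nonzero classes.

5, 7, 10, 11, 14, 15, 17, 19, 20, 21, 22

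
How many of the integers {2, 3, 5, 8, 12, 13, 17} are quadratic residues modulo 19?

2

(2/19) = -1 → non-residue.
(3/19) = -1 → non-residue.
(5/19) = +1 → QR.
(8/19) = -1 → non-residue.
(12/19) = -1 → non-residue.
(13/19) = -1 → non-residue.
(17/19) = +1 → QR.
Total quadratic residues among the 7: 2.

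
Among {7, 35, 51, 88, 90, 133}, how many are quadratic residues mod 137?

(7/137) = +1 → QR.
(35/137) = -1 → non-residue.
(51/137) = -1 → non-residue.
(88/137) = +1 → QR.
(90/137) = -1 → non-residue.
(133/137) = +1 → QR.
Total quadratic residues among the 6: 3.

3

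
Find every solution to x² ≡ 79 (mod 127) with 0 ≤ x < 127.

Since 127 ≡ 3 (mod 4), a square root of 79 is 79^((127+1)/4) = 79^32 mod 127.
Repeated squaring: 79^2≡18, 79^4≡70, 79^8≡74, 79^16≡15, 79^32≡98 (mod 127).
79^32 = 79^(32) ≡ 98 (mod 127).
Check: 98² = 9604 ≡ 79 (mod 127). The two roots are 29 and 98.

29, 98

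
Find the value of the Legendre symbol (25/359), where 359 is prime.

1

Euler's criterion: (25/359) ≡ 25^179 (mod 359).
25^2 ≡ 266 (mod 359)
25^4 ≡ 33 (mod 359)
25^8 ≡ 12 (mod 359)
25^16 ≡ 144 (mod 359)
25^32 ≡ 273 (mod 359)
25^64 ≡ 216 (mod 359)
25^128 ≡ 345 (mod 359)
25^179 = 25^(128+32+16+2+1) ≡ 1 (mod 359).
Result is 1, so (25/359) = 1.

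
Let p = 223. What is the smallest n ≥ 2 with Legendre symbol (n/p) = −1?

(2/223) = +1, so 2 is a residue.
(3/223) = −1, so 3 is the smallest positive non-residue mod 223.

3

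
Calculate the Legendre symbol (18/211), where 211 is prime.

-1

Pull out 2: since 211 ≡ 3 (mod 8), (2/211) = -1.
Reciprocity: 9 ≡ 1 and 211 ≡ 3 (mod 4), so (9/211) = +(211/9).
Reduce top mod 9: now compute (4/9).
Pull out 2^2: since 9 ≡ 1 (mod 8), (2/9) = +1, so (2/9)^2 = +1.
Reached (1/9) = 1. Collecting the sign flips along the way, the symbol is -1.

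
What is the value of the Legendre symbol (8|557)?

-1

Pull out 2^3: since 557 ≡ 5 (mod 8), (2/557) = -1, so (2/557)^3 = -1.
Reached (1/557) = 1. Collecting the sign flips along the way, the symbol is -1.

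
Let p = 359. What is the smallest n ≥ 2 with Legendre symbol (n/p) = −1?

(2/359) = +1, so 2 is a residue.
(3/359) = +1, so 3 is a residue.
(4/359) = +1, so 4 is a residue.
(5/359) = +1, so 5 is a residue.
(6/359) = +1, so 6 is a residue.
(7/359) = −1, so 7 is the smallest positive non-residue mod 359.

7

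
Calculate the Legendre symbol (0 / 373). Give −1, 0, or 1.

Top reduces to 0: gcd > 1, so the symbol is 0.

0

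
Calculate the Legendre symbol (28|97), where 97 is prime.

Pull out 2^2: since 97 ≡ 1 (mod 8), (2/97) = +1, so (2/97)^2 = +1.
Reciprocity: 7 ≡ 3 and 97 ≡ 1 (mod 4), so (7/97) = +(97/7).
Reduce top mod 7: now compute (6/7).
Pull out 2: since 7 ≡ 7 (mod 8), (2/7) = +1.
Reciprocity: 3 ≡ 3 and 7 ≡ 3 (mod 4), so (3/7) = −(7/3).
Reduce top mod 3: now compute (1/3).
Reached (1/3) = 1. Collecting the sign flips along the way, the symbol is -1.

-1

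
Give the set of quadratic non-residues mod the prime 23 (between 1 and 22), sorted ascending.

Square k = 1,…,11 (k and 23−k give the same square):
1²=1, 2²=4, 3²=9, 4²=16, 5²≡2, 6²≡13, 7²≡3, 8²≡18, 9²≡12, 10²≡8, 11²≡6 (mod 23).
The residues are {1, 2, 3, 4, 6, 8, 9, 12, 13, 16, 18}; the non-residues are the remaining 11 nonzero classes.

5,7,10,11,14,15,17,19,20,21,22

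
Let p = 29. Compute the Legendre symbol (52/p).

1

First reduce: 52 ≡ 23 (mod 29).
Reciprocity: 23 ≡ 3 and 29 ≡ 1 (mod 4), so (23/29) = +(29/23).
Reduce top mod 23: now compute (6/23).
Pull out 2: since 23 ≡ 7 (mod 8), (2/23) = +1.
Reciprocity: 3 ≡ 3 and 23 ≡ 3 (mod 4), so (3/23) = −(23/3).
Reduce top mod 3: now compute (2/3).
Pull out 2: since 3 ≡ 3 (mod 8), (2/3) = -1.
Reached (1/3) = 1. Collecting the sign flips along the way, the symbol is +1.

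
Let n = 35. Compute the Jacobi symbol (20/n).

0

Pull out 2^2: since 35 ≡ 3 (mod 8), (2/35) = -1, so (2/35)^2 = +1.
Reciprocity: 5 ≡ 1 and 35 ≡ 3 (mod 4), so (5/35) = +(35/5).
Reduce top mod 5: now compute (0/5).
Top reduces to 0: gcd > 1, so the symbol is 0.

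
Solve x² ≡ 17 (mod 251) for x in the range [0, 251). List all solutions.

45, 206

Since 251 ≡ 3 (mod 4), a square root of 17 is 17^((251+1)/4) = 17^63 mod 251.
Repeated squaring: 17^2≡38, 17^4≡189, 17^8≡79, 17^16≡217, 17^32≡152 (mod 251).
17^63 = 17^(32+16+8+4+2+1) ≡ 45 (mod 251).
Check: 45² = 2025 ≡ 17 (mod 251). The two roots are 45 and 206.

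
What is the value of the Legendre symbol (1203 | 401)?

0

First reduce: 1203 ≡ 0 (mod 401).
Top reduces to 0: gcd > 1, so the symbol is 0.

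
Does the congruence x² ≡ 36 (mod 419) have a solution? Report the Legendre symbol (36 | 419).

1

Euler's criterion: (36/419) ≡ 36^209 (mod 419).
36^2 ≡ 39 (mod 419)
36^4 ≡ 264 (mod 419)
36^8 ≡ 142 (mod 419)
36^16 ≡ 52 (mod 419)
36^32 ≡ 190 (mod 419)
36^64 ≡ 66 (mod 419)
36^128 ≡ 166 (mod 419)
36^209 = 36^(128+64+16+1) ≡ 1 (mod 419).
Result is 1, so (36/419) = 1.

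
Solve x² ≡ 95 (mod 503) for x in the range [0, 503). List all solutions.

Since 503 ≡ 3 (mod 4), a square root of 95 is 95^((503+1)/4) = 95^126 mod 503.
Repeated squaring: 95^2≡474, 95^4≡338, 95^8≡63, 95^16≡448, 95^32≡7, 95^64≡49 (mod 503).
95^126 = 95^(64+32+16+8+4+2) ≡ 108 (mod 503).
Check: 108² = 11664 ≡ 95 (mod 503). The two roots are 108 and 395.

108, 395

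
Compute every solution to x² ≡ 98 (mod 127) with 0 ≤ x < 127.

15, 112

Since 127 ≡ 3 (mod 4), a square root of 98 is 98^((127+1)/4) = 98^32 mod 127.
Repeated squaring: 98^2≡79, 98^4≡18, 98^8≡70, 98^16≡74, 98^32≡15 (mod 127).
98^32 = 98^(32) ≡ 15 (mod 127).
Check: 15² = 225 ≡ 98 (mod 127). The two roots are 15 and 112.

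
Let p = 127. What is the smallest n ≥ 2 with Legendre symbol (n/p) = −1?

(2/127) = +1, so 2 is a residue.
(3/127) = −1, so 3 is the smallest positive non-residue mod 127.

3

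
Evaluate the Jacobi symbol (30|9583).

1

Pull out 2: since 9583 ≡ 7 (mod 8), (2/9583) = +1.
Reciprocity: 15 ≡ 3 and 9583 ≡ 3 (mod 4), so (15/9583) = −(9583/15).
Reduce top mod 15: now compute (13/15).
Reciprocity: 13 ≡ 1 and 15 ≡ 3 (mod 4), so (13/15) = +(15/13).
Reduce top mod 13: now compute (2/13).
Pull out 2: since 13 ≡ 5 (mod 8), (2/13) = -1.
Reached (1/13) = 1. Collecting the sign flips along the way, the symbol is +1.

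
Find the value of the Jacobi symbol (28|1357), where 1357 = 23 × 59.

-1

Pull out 2^2: since 1357 ≡ 5 (mod 8), (2/1357) = -1, so (2/1357)^2 = +1.
Reciprocity: 7 ≡ 3 and 1357 ≡ 1 (mod 4), so (7/1357) = +(1357/7).
Reduce top mod 7: now compute (6/7).
Pull out 2: since 7 ≡ 7 (mod 8), (2/7) = +1.
Reciprocity: 3 ≡ 3 and 7 ≡ 3 (mod 4), so (3/7) = −(7/3).
Reduce top mod 3: now compute (1/3).
Reached (1/3) = 1. Collecting the sign flips along the way, the symbol is -1.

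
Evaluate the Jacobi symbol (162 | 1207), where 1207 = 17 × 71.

Pull out 2: since 1207 ≡ 7 (mod 8), (2/1207) = +1.
Reciprocity: 81 ≡ 1 and 1207 ≡ 3 (mod 4), so (81/1207) = +(1207/81).
Reduce top mod 81: now compute (73/81).
Reciprocity: 73 ≡ 1 and 81 ≡ 1 (mod 4), so (73/81) = +(81/73).
Reduce top mod 73: now compute (8/73).
Pull out 2^3: since 73 ≡ 1 (mod 8), (2/73) = +1, so (2/73)^3 = +1.
Reached (1/73) = 1. Collecting the sign flips along the way, the symbol is +1.

1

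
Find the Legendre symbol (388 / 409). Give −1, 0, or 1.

Pull out 2^2: since 409 ≡ 1 (mod 8), (2/409) = +1, so (2/409)^2 = +1.
Reciprocity: 97 ≡ 1 and 409 ≡ 1 (mod 4), so (97/409) = +(409/97).
Reduce top mod 97: now compute (21/97).
Reciprocity: 21 ≡ 1 and 97 ≡ 1 (mod 4), so (21/97) = +(97/21).
Reduce top mod 21: now compute (13/21).
Reciprocity: 13 ≡ 1 and 21 ≡ 1 (mod 4), so (13/21) = +(21/13).
Reduce top mod 13: now compute (8/13).
Pull out 2^3: since 13 ≡ 5 (mod 8), (2/13) = -1, so (2/13)^3 = -1.
Reached (1/13) = 1. Collecting the sign flips along the way, the symbol is -1.

-1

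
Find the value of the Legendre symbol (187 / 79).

-1

First reduce: 187 ≡ 29 (mod 79).
Reciprocity: 29 ≡ 1 and 79 ≡ 3 (mod 4), so (29/79) = +(79/29).
Reduce top mod 29: now compute (21/29).
Reciprocity: 21 ≡ 1 and 29 ≡ 1 (mod 4), so (21/29) = +(29/21).
Reduce top mod 21: now compute (8/21).
Pull out 2^3: since 21 ≡ 5 (mod 8), (2/21) = -1, so (2/21)^3 = -1.
Reached (1/21) = 1. Collecting the sign flips along the way, the symbol is -1.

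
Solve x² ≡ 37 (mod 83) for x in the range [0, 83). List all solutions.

28, 55

Since 83 ≡ 3 (mod 4), a square root of 37 is 37^((83+1)/4) = 37^21 mod 83.
Repeated squaring: 37^2≡41, 37^4≡21, 37^8≡26, 37^16≡12 (mod 83).
37^21 = 37^(16+4+1) ≡ 28 (mod 83).
Check: 28² = 784 ≡ 37 (mod 83). The two roots are 28 and 55.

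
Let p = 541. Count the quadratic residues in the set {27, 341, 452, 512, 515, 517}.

2

(27/541) = +1 → QR.
(341/541) = -1 → non-residue.
(452/541) = -1 → non-residue.
(512/541) = -1 → non-residue.
(515/541) = +1 → QR.
(517/541) = -1 → non-residue.
Total quadratic residues among the 6: 2.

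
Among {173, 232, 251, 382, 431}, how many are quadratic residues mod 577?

2

(173/577) = -1 → non-residue.
(232/577) = -1 → non-residue.
(251/577) = +1 → QR.
(382/577) = +1 → QR.
(431/577) = -1 → non-residue.
Total quadratic residues among the 5: 2.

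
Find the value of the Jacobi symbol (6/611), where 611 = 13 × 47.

-1

Pull out 2: since 611 ≡ 3 (mod 8), (2/611) = -1.
Reciprocity: 3 ≡ 3 and 611 ≡ 3 (mod 4), so (3/611) = −(611/3).
Reduce top mod 3: now compute (2/3).
Pull out 2: since 3 ≡ 3 (mod 8), (2/3) = -1.
Reached (1/3) = 1. Collecting the sign flips along the way, the symbol is -1.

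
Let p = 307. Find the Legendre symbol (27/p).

Euler's criterion: (27/307) ≡ 27^153 (mod 307).
27^2 ≡ 115 (mod 307)
27^4 ≡ 24 (mod 307)
27^8 ≡ 269 (mod 307)
27^16 ≡ 216 (mod 307)
27^32 ≡ 299 (mod 307)
27^64 ≡ 64 (mod 307)
27^128 ≡ 105 (mod 307)
27^153 = 27^(128+16+8+1) ≡ 306 (mod 307).
Result is 306 ≡ −1, so (27/307) = −1.

-1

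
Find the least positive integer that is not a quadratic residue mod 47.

(2/47) = +1, so 2 is a residue.
(3/47) = +1, so 3 is a residue.
(4/47) = +1, so 4 is a residue.
(5/47) = −1, so 5 is the smallest positive non-residue mod 47.

5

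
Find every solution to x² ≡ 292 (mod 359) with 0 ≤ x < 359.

Since 359 ≡ 3 (mod 4), a square root of 292 is 292^((359+1)/4) = 292^90 mod 359.
Repeated squaring: 292^2≡181, 292^4≡92, 292^8≡207, 292^16≡128, 292^32≡229, 292^64≡27 (mod 359).
292^90 = 292^(64+16+8+2) ≡ 37 (mod 359).
Check: 37² = 1369 ≡ 292 (mod 359). The two roots are 37 and 322.

37, 322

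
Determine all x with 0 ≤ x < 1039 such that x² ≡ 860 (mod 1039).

Since 1039 ≡ 3 (mod 4), a square root of 860 is 860^((1039+1)/4) = 860^260 mod 1039.
Repeated squaring: 860^2≡871, 860^4≡171, 860^8≡149, 860^16≡382, 860^32≡464, 860^64≡223, 860^128≡896, 860^256≡708 (mod 1039).
860^260 = 860^(256+4) ≡ 544 (mod 1039).
Check: 544² = 295936 ≡ 860 (mod 1039). The two roots are 495 and 544.

495, 544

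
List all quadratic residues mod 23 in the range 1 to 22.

Square k = 1,…,11 (k and 23−k give the same square):
1²=1, 2²=4, 3²=9, 4²=16, 5²≡2, 6²≡13, 7²≡3, 8²≡18, 9²≡12, 10²≡8, 11²≡6 (mod 23).
So the quadratic residues mod 23 are {1, 2, 3, 4, 6, 8, 9, 12, 13, 16, 18}.

1 2 3 4 6 8 9 12 13 16 18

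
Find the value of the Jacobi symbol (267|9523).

0

Reciprocity: 267 ≡ 3 and 9523 ≡ 3 (mod 4), so (267/9523) = −(9523/267).
Reduce top mod 267: now compute (178/267).
Pull out 2: since 267 ≡ 3 (mod 8), (2/267) = -1.
Reciprocity: 89 ≡ 1 and 267 ≡ 3 (mod 4), so (89/267) = +(267/89).
Reduce top mod 89: now compute (0/89).
Top reduces to 0: gcd > 1, so the symbol is 0.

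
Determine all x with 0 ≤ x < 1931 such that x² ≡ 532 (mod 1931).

Since 1931 ≡ 3 (mod 4), a square root of 532 is 532^((1931+1)/4) = 532^483 mod 1931.
Repeated squaring: 532^2≡1098, 532^4≡660, 532^8≡1125, 532^16≡820, 532^32≡412, 532^64≡1747, 532^128≡1029, 532^256≡653 (mod 1931).
532^483 = 532^(256+128+64+32+2+1) ≡ 1010 (mod 1931).
Check: 1010² = 1020100 ≡ 532 (mod 1931). The two roots are 921 and 1010.

921, 1010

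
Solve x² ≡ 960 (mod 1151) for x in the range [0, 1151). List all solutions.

135, 1016

Since 1151 ≡ 3 (mod 4), a square root of 960 is 960^((1151+1)/4) = 960^288 mod 1151.
Repeated squaring: 960^2≡800, 960^4≡44, 960^8≡785, 960^16≡440, 960^32≡232, 960^64≡878, 960^128≡865, 960^256≡75 (mod 1151).
960^288 = 960^(256+32) ≡ 135 (mod 1151).
Check: 135² = 18225 ≡ 960 (mod 1151). The two roots are 135 and 1016.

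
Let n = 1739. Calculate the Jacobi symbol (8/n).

-1

Pull out 2^3: since 1739 ≡ 3 (mod 8), (2/1739) = -1, so (2/1739)^3 = -1.
Reached (1/1739) = 1. Collecting the sign flips along the way, the symbol is -1.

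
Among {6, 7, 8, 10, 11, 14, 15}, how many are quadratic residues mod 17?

2

(6/17) = -1 → non-residue.
(7/17) = -1 → non-residue.
(8/17) = +1 → QR.
(10/17) = -1 → non-residue.
(11/17) = -1 → non-residue.
(14/17) = -1 → non-residue.
(15/17) = +1 → QR.
Total quadratic residues among the 7: 2.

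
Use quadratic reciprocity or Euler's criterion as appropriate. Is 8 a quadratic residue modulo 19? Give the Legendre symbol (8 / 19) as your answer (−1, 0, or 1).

-1

Euler's criterion: (8/19) ≡ 8^9 (mod 19).
8^2 ≡ 7 (mod 19)
8^4 ≡ 11 (mod 19)
8^8 ≡ 7 (mod 19)
8^9 = 8^(8+1) ≡ 18 (mod 19).
Result is 18 ≡ −1, so (8/19) = −1.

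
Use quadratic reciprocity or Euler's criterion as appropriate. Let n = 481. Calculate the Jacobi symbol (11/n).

Reciprocity: 11 ≡ 3 and 481 ≡ 1 (mod 4), so (11/481) = +(481/11).
Reduce top mod 11: now compute (8/11).
Pull out 2^3: since 11 ≡ 3 (mod 8), (2/11) = -1, so (2/11)^3 = -1.
Reached (1/11) = 1. Collecting the sign flips along the way, the symbol is -1.

-1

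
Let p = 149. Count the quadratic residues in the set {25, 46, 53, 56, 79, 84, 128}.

3

(25/149) = +1 → QR.
(46/149) = +1 → QR.
(53/149) = +1 → QR.
(56/149) = -1 → non-residue.
(79/149) = -1 → non-residue.
(84/149) = -1 → non-residue.
(128/149) = -1 → non-residue.
Total quadratic residues among the 7: 3.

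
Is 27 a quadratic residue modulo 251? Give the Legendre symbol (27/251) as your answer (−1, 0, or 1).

1

Reciprocity: 27 ≡ 3 and 251 ≡ 3 (mod 4), so (27/251) = −(251/27).
Reduce top mod 27: now compute (8/27).
Pull out 2^3: since 27 ≡ 3 (mod 8), (2/27) = -1, so (2/27)^3 = -1.
Reached (1/27) = 1. Collecting the sign flips along the way, the symbol is +1.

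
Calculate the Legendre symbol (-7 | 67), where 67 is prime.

First reduce: -7 ≡ 60 (mod 67).
Pull out 2^2: since 67 ≡ 3 (mod 8), (2/67) = -1, so (2/67)^2 = +1.
Reciprocity: 15 ≡ 3 and 67 ≡ 3 (mod 4), so (15/67) = −(67/15).
Reduce top mod 15: now compute (7/15).
Reciprocity: 7 ≡ 3 and 15 ≡ 3 (mod 4), so (7/15) = −(15/7).
Reduce top mod 7: now compute (1/7).
Reached (1/7) = 1. Collecting the sign flips along the way, the symbol is +1.

1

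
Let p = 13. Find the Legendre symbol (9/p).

1

Reciprocity: 9 ≡ 1 and 13 ≡ 1 (mod 4), so (9/13) = +(13/9).
Reduce top mod 9: now compute (4/9).
Pull out 2^2: since 9 ≡ 1 (mod 8), (2/9) = +1, so (2/9)^2 = +1.
Reached (1/9) = 1. Collecting the sign flips along the way, the symbol is +1.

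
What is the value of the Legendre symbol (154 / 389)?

Pull out 2: since 389 ≡ 5 (mod 8), (2/389) = -1.
Reciprocity: 77 ≡ 1 and 389 ≡ 1 (mod 4), so (77/389) = +(389/77).
Reduce top mod 77: now compute (4/77).
Pull out 2^2: since 77 ≡ 5 (mod 8), (2/77) = -1, so (2/77)^2 = +1.
Reached (1/77) = 1. Collecting the sign flips along the way, the symbol is -1.

-1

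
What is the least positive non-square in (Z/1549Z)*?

(2/1549) = −1, so 2 is the smallest positive non-residue mod 1549.

2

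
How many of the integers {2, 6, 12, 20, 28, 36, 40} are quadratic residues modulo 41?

4

(2/41) = +1 → QR.
(6/41) = -1 → non-residue.
(12/41) = -1 → non-residue.
(20/41) = +1 → QR.
(28/41) = -1 → non-residue.
(36/41) = +1 → QR.
(40/41) = +1 → QR.
Total quadratic residues among the 7: 4.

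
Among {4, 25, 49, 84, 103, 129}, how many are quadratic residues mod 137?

5

(4/137) = +1 → QR.
(25/137) = +1 → QR.
(49/137) = +1 → QR.
(84/137) = -1 → non-residue.
(103/137) = +1 → QR.
(129/137) = +1 → QR.
Total quadratic residues among the 6: 5.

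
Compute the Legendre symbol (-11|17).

-1

First reduce: -11 ≡ 6 (mod 17).
Pull out 2: since 17 ≡ 1 (mod 8), (2/17) = +1.
Reciprocity: 3 ≡ 3 and 17 ≡ 1 (mod 4), so (3/17) = +(17/3).
Reduce top mod 3: now compute (2/3).
Pull out 2: since 3 ≡ 3 (mod 8), (2/3) = -1.
Reached (1/3) = 1. Collecting the sign flips along the way, the symbol is -1.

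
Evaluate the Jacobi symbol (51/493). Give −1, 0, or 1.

Reciprocity: 51 ≡ 3 and 493 ≡ 1 (mod 4), so (51/493) = +(493/51).
Reduce top mod 51: now compute (34/51).
Pull out 2: since 51 ≡ 3 (mod 8), (2/51) = -1.
Reciprocity: 17 ≡ 1 and 51 ≡ 3 (mod 4), so (17/51) = +(51/17).
Reduce top mod 17: now compute (0/17).
Top reduces to 0: gcd > 1, so the symbol is 0.

0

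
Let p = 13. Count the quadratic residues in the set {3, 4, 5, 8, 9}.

(3/13) = +1 → QR.
(4/13) = +1 → QR.
(5/13) = -1 → non-residue.
(8/13) = -1 → non-residue.
(9/13) = +1 → QR.
Total quadratic residues among the 5: 3.

3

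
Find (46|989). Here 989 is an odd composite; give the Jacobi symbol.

0

Pull out 2: since 989 ≡ 5 (mod 8), (2/989) = -1.
Reciprocity: 23 ≡ 3 and 989 ≡ 1 (mod 4), so (23/989) = +(989/23).
Reduce top mod 23: now compute (0/23).
Top reduces to 0: gcd > 1, so the symbol is 0.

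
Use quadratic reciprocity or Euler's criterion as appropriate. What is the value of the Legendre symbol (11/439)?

1

Reciprocity: 11 ≡ 3 and 439 ≡ 3 (mod 4), so (11/439) = −(439/11).
Reduce top mod 11: now compute (10/11).
Pull out 2: since 11 ≡ 3 (mod 8), (2/11) = -1.
Reciprocity: 5 ≡ 1 and 11 ≡ 3 (mod 4), so (5/11) = +(11/5).
Reduce top mod 5: now compute (1/5).
Reached (1/5) = 1. Collecting the sign flips along the way, the symbol is +1.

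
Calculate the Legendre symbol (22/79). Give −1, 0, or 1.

Euler's criterion: (22/79) ≡ 22^39 (mod 79).
22^2 ≡ 10 (mod 79)
22^4 ≡ 21 (mod 79)
22^8 ≡ 46 (mod 79)
22^16 ≡ 62 (mod 79)
22^32 ≡ 52 (mod 79)
22^39 = 22^(32+4+2+1) ≡ 1 (mod 79).
Result is 1, so (22/79) = 1.

1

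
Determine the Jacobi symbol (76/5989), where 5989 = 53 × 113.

Pull out 2^2: since 5989 ≡ 5 (mod 8), (2/5989) = -1, so (2/5989)^2 = +1.
Reciprocity: 19 ≡ 3 and 5989 ≡ 1 (mod 4), so (19/5989) = +(5989/19).
Reduce top mod 19: now compute (4/19).
Pull out 2^2: since 19 ≡ 3 (mod 8), (2/19) = -1, so (2/19)^2 = +1.
Reached (1/19) = 1. Collecting the sign flips along the way, the symbol is +1.

1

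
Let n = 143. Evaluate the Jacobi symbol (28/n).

1

Pull out 2^2: since 143 ≡ 7 (mod 8), (2/143) = +1, so (2/143)^2 = +1.
Reciprocity: 7 ≡ 3 and 143 ≡ 3 (mod 4), so (7/143) = −(143/7).
Reduce top mod 7: now compute (3/7).
Reciprocity: 3 ≡ 3 and 7 ≡ 3 (mod 4), so (3/7) = −(7/3).
Reduce top mod 3: now compute (1/3).
Reached (1/3) = 1. Collecting the sign flips along the way, the symbol is +1.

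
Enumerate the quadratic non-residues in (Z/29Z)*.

Square k = 1,…,14 (k and 29−k give the same square):
1²=1, 2²=4, 3²=9, 4²=16, 5²=25, 6²≡7, 7²≡20, 8²≡6, 9²≡23, 10²≡13, 11²≡5, 12²≡28, 13²≡24, 14²≡22 (mod 29).
The residues are {1, 4, 5, 6, 7, 9, 13, 16, 20, 22, 23, 24, 25, 28}; the non-residues are the remaining 14 nonzero classes.

2, 3, 8, 10, 11, 12, 14, 15, 17, 18, 19, 21, 26, 27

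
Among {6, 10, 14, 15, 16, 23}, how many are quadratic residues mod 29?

3

(6/29) = +1 → QR.
(10/29) = -1 → non-residue.
(14/29) = -1 → non-residue.
(15/29) = -1 → non-residue.
(16/29) = +1 → QR.
(23/29) = +1 → QR.
Total quadratic residues among the 6: 3.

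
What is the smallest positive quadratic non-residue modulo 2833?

5

(2/2833) = +1, so 2 is a residue.
(3/2833) = +1, so 3 is a residue.
(4/2833) = +1, so 4 is a residue.
(5/2833) = −1, so 5 is the smallest positive non-residue mod 2833.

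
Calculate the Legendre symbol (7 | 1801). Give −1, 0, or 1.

Reciprocity: 7 ≡ 3 and 1801 ≡ 1 (mod 4), so (7/1801) = +(1801/7).
Reduce top mod 7: now compute (2/7).
Pull out 2: since 7 ≡ 7 (mod 8), (2/7) = +1.
Reached (1/7) = 1. Collecting the sign flips along the way, the symbol is +1.

1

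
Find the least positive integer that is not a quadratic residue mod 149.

(2/149) = −1, so 2 is the smallest positive non-residue mod 149.

2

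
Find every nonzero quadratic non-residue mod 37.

Square k = 1,…,18 (k and 37−k give the same square):
1²=1, 2²=4, 3²=9, 4²=16, 5²=25, 6²=36, 7²≡12, 8²≡27, 9²≡7, 10²≡26, 11²≡10, 12²≡33, 13²≡21, 14²≡11, 15²≡3, 16²≡34, 17²≡30, 18²≡28 (mod 37).
The residues are {1, 3, 4, 7, 9, 10, 11, 12, 16, 21, 25, 26, 27, 28, 30, 33, 34, 36}; the non-residues are the remaining 18 nonzero classes.

2,5,6,8,13,14,15,17,18,19,20,22,23,24,29,31,32,35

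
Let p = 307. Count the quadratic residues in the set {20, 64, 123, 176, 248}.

3

(20/307) = -1 → non-residue.
(64/307) = +1 → QR.
(123/307) = -1 → non-residue.
(176/307) = +1 → QR.
(248/307) = +1 → QR.
Total quadratic residues among the 5: 3.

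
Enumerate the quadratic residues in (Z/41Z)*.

Square k = 1,…,20 (k and 41−k give the same square):
1²=1, 2²=4, 3²=9, 4²=16, 5²=25, 6²=36, 7²≡8, 8²≡23, 9²≡40, 10²≡18, 11²≡39, 12²≡21, 13²≡5, 14²≡32, 15²≡20, 16²≡10, 17²≡2, 18²≡37, 19²≡33, 20²≡31 (mod 41).
So the quadratic residues mod 41 are {1, 2, 4, 5, 8, 9, 10, 16, 18, 20, 21, 23, 25, 31, 32, 33, 36, 37, 39, 40}.

1, 2, 4, 5, 8, 9, 10, 16, 18, 20, 21, 23, 25, 31, 32, 33, 36, 37, 39, 40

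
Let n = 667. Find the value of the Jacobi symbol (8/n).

-1

Pull out 2^3: since 667 ≡ 3 (mod 8), (2/667) = -1, so (2/667)^3 = -1.
Reached (1/667) = 1. Collecting the sign flips along the way, the symbol is -1.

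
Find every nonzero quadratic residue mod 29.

1,4,5,6,7,9,13,16,20,22,23,24,25,28

Square k = 1,…,14 (k and 29−k give the same square):
1²=1, 2²=4, 3²=9, 4²=16, 5²=25, 6²≡7, 7²≡20, 8²≡6, 9²≡23, 10²≡13, 11²≡5, 12²≡28, 13²≡24, 14²≡22 (mod 29).
So the quadratic residues mod 29 are {1, 4, 5, 6, 7, 9, 13, 16, 20, 22, 23, 24, 25, 28}.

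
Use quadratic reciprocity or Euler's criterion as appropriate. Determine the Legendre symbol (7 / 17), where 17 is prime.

Reciprocity: 7 ≡ 3 and 17 ≡ 1 (mod 4), so (7/17) = +(17/7).
Reduce top mod 7: now compute (3/7).
Reciprocity: 3 ≡ 3 and 7 ≡ 3 (mod 4), so (3/7) = −(7/3).
Reduce top mod 3: now compute (1/3).
Reached (1/3) = 1. Collecting the sign flips along the way, the symbol is -1.

-1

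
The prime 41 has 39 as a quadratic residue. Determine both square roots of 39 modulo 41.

41 ≡ 1 (mod 4), so we find a root by search.
Trying successive values, 11² = 121 ≡ 39 (mod 41). The other root is 41 − 11 = 30.

11, 30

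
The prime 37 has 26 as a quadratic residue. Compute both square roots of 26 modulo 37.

37 ≡ 1 (mod 4), so we find a root by search.
Trying successive values, 10² = 100 ≡ 26 (mod 37). The other root is 37 − 10 = 27.

10, 27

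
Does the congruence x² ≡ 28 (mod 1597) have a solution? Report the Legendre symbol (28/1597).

Pull out 2^2: since 1597 ≡ 5 (mod 8), (2/1597) = -1, so (2/1597)^2 = +1.
Reciprocity: 7 ≡ 3 and 1597 ≡ 1 (mod 4), so (7/1597) = +(1597/7).
Reduce top mod 7: now compute (1/7).
Reached (1/7) = 1. Collecting the sign flips along the way, the symbol is +1.

1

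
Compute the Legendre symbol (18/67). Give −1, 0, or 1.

Euler's criterion: (18/67) ≡ 18^33 (mod 67).
18^2 ≡ 56 (mod 67)
18^4 ≡ 54 (mod 67)
18^8 ≡ 35 (mod 67)
18^16 ≡ 19 (mod 67)
18^32 ≡ 26 (mod 67)
18^33 = 18^(32+1) ≡ 66 (mod 67).
Result is 66 ≡ −1, so (18/67) = −1.

-1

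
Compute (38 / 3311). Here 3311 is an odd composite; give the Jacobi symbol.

Pull out 2: since 3311 ≡ 7 (mod 8), (2/3311) = +1.
Reciprocity: 19 ≡ 3 and 3311 ≡ 3 (mod 4), so (19/3311) = −(3311/19).
Reduce top mod 19: now compute (5/19).
Reciprocity: 5 ≡ 1 and 19 ≡ 3 (mod 4), so (5/19) = +(19/5).
Reduce top mod 5: now compute (4/5).
Pull out 2^2: since 5 ≡ 5 (mod 8), (2/5) = -1, so (2/5)^2 = +1.
Reached (1/5) = 1. Collecting the sign flips along the way, the symbol is -1.

-1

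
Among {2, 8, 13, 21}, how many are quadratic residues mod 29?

1

(2/29) = -1 → non-residue.
(8/29) = -1 → non-residue.
(13/29) = +1 → QR.
(21/29) = -1 → non-residue.
Total quadratic residues among the 4: 1.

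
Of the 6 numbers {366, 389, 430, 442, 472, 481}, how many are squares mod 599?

3

(366/599) = -1 → non-residue.
(389/599) = +1 → QR.
(430/599) = -1 → non-residue.
(442/599) = +1 → QR.
(472/599) = -1 → non-residue.
(481/599) = +1 → QR.
Total quadratic residues among the 6: 3.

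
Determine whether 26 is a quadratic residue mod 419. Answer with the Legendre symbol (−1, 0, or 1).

Pull out 2: since 419 ≡ 3 (mod 8), (2/419) = -1.
Reciprocity: 13 ≡ 1 and 419 ≡ 3 (mod 4), so (13/419) = +(419/13).
Reduce top mod 13: now compute (3/13).
Reciprocity: 3 ≡ 3 and 13 ≡ 1 (mod 4), so (3/13) = +(13/3).
Reduce top mod 3: now compute (1/3).
Reached (1/3) = 1. Collecting the sign flips along the way, the symbol is -1.

-1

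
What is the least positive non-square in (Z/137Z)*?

3

(2/137) = +1, so 2 is a residue.
(3/137) = −1, so 3 is the smallest positive non-residue mod 137.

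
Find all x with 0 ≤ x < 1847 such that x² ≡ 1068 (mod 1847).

558, 1289

Since 1847 ≡ 3 (mod 4), a square root of 1068 is 1068^((1847+1)/4) = 1068^462 mod 1847.
Repeated squaring: 1068^2≡1025, 1068^4≡1529, 1068^8≡1386, 1068^16≡116, 1068^32≡527, 1068^64≡679, 1068^128≡1138, 1068^256≡297 (mod 1847).
1068^462 = 1068^(256+128+64+8+4+2) ≡ 1289 (mod 1847).
Check: 1289² = 1661521 ≡ 1068 (mod 1847). The two roots are 558 and 1289.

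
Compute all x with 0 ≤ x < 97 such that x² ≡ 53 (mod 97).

21, 76

97 ≡ 1 (mod 4), so we find a root by search.
Trying successive values, 21² = 441 ≡ 53 (mod 97). The other root is 97 − 21 = 76.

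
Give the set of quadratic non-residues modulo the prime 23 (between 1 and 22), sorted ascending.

5, 7, 10, 11, 14, 15, 17, 19, 20, 21, 22

Square k = 1,…,11 (k and 23−k give the same square):
1²=1, 2²=4, 3²=9, 4²=16, 5²≡2, 6²≡13, 7²≡3, 8²≡18, 9²≡12, 10²≡8, 11²≡6 (mod 23).
The residues are {1, 2, 3, 4, 6, 8, 9, 12, 13, 16, 18}; the non-residues are the remaining 11 nonzero classes.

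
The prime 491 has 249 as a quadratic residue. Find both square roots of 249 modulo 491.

52, 439

Since 491 ≡ 3 (mod 4), a square root of 249 is 249^((491+1)/4) = 249^123 mod 491.
Repeated squaring: 249^2≡135, 249^4≡58, 249^8≡418, 249^16≡419, 249^32≡274, 249^64≡444 (mod 491).
249^123 = 249^(64+32+16+8+2+1) ≡ 52 (mod 491).
Check: 52² = 2704 ≡ 249 (mod 491). The two roots are 52 and 439.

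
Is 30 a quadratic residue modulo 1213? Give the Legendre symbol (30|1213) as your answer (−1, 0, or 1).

Pull out 2: since 1213 ≡ 5 (mod 8), (2/1213) = -1.
Reciprocity: 15 ≡ 3 and 1213 ≡ 1 (mod 4), so (15/1213) = +(1213/15).
Reduce top mod 15: now compute (13/15).
Reciprocity: 13 ≡ 1 and 15 ≡ 3 (mod 4), so (13/15) = +(15/13).
Reduce top mod 13: now compute (2/13).
Pull out 2: since 13 ≡ 5 (mod 8), (2/13) = -1.
Reached (1/13) = 1. Collecting the sign flips along the way, the symbol is +1.

1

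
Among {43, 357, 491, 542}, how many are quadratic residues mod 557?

2

(43/557) = +1 → QR.
(357/557) = -1 → non-residue.
(491/557) = -1 → non-residue.
(542/557) = +1 → QR.
Total quadratic residues among the 4: 2.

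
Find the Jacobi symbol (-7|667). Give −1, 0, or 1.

First reduce: -7 ≡ 660 (mod 667).
Pull out 2^2: since 667 ≡ 3 (mod 8), (2/667) = -1, so (2/667)^2 = +1.
Reciprocity: 165 ≡ 1 and 667 ≡ 3 (mod 4), so (165/667) = +(667/165).
Reduce top mod 165: now compute (7/165).
Reciprocity: 7 ≡ 3 and 165 ≡ 1 (mod 4), so (7/165) = +(165/7).
Reduce top mod 7: now compute (4/7).
Pull out 2^2: since 7 ≡ 7 (mod 8), (2/7) = +1, so (2/7)^2 = +1.
Reached (1/7) = 1. Collecting the sign flips along the way, the symbol is +1.

1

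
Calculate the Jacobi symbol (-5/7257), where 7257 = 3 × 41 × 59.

-1

First reduce: -5 ≡ 7252 (mod 7257).
Pull out 2^2: since 7257 ≡ 1 (mod 8), (2/7257) = +1, so (2/7257)^2 = +1.
Reciprocity: 1813 ≡ 1 and 7257 ≡ 1 (mod 4), so (1813/7257) = +(7257/1813).
Reduce top mod 1813: now compute (5/1813).
Reciprocity: 5 ≡ 1 and 1813 ≡ 1 (mod 4), so (5/1813) = +(1813/5).
Reduce top mod 5: now compute (3/5).
Reciprocity: 3 ≡ 3 and 5 ≡ 1 (mod 4), so (3/5) = +(5/3).
Reduce top mod 3: now compute (2/3).
Pull out 2: since 3 ≡ 3 (mod 8), (2/3) = -1.
Reached (1/3) = 1. Collecting the sign flips along the way, the symbol is -1.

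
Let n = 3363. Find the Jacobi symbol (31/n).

Reciprocity: 31 ≡ 3 and 3363 ≡ 3 (mod 4), so (31/3363) = −(3363/31).
Reduce top mod 31: now compute (15/31).
Reciprocity: 15 ≡ 3 and 31 ≡ 3 (mod 4), so (15/31) = −(31/15).
Reduce top mod 15: now compute (1/15).
Reached (1/15) = 1. Collecting the sign flips along the way, the symbol is +1.

1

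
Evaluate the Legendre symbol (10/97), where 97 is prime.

-1

Pull out 2: since 97 ≡ 1 (mod 8), (2/97) = +1.
Reciprocity: 5 ≡ 1 and 97 ≡ 1 (mod 4), so (5/97) = +(97/5).
Reduce top mod 5: now compute (2/5).
Pull out 2: since 5 ≡ 5 (mod 8), (2/5) = -1.
Reached (1/5) = 1. Collecting the sign flips along the way, the symbol is -1.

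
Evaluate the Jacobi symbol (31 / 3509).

-1

Reciprocity: 31 ≡ 3 and 3509 ≡ 1 (mod 4), so (31/3509) = +(3509/31).
Reduce top mod 31: now compute (6/31).
Pull out 2: since 31 ≡ 7 (mod 8), (2/31) = +1.
Reciprocity: 3 ≡ 3 and 31 ≡ 3 (mod 4), so (3/31) = −(31/3).
Reduce top mod 3: now compute (1/3).
Reached (1/3) = 1. Collecting the sign flips along the way, the symbol is -1.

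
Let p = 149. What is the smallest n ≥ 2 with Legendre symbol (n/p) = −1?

2

(2/149) = −1, so 2 is the smallest positive non-residue mod 149.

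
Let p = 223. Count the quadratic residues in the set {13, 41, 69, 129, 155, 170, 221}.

(13/223) = -1 → non-residue.
(41/223) = +1 → QR.
(69/223) = +1 → QR.
(129/223) = -1 → non-residue.
(155/223) = -1 → non-residue.
(170/223) = -1 → non-residue.
(221/223) = -1 → non-residue.
Total quadratic residues among the 7: 2.

2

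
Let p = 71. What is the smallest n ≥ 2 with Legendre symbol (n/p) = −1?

(2/71) = +1, so 2 is a residue.
(3/71) = +1, so 3 is a residue.
(4/71) = +1, so 4 is a residue.
(5/71) = +1, so 5 is a residue.
(6/71) = +1, so 6 is a residue.
(7/71) = −1, so 7 is the smallest positive non-residue mod 71.

7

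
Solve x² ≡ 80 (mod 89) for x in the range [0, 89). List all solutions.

89 ≡ 1 (mod 4), so we find a root by search.
Trying successive values, 13² = 169 ≡ 80 (mod 89). The other root is 89 − 13 = 76.

13, 76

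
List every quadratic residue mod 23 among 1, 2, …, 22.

1 2 3 4 6 8 9 12 13 16 18

Square k = 1,…,11 (k and 23−k give the same square):
1²=1, 2²=4, 3²=9, 4²=16, 5²≡2, 6²≡13, 7²≡3, 8²≡18, 9²≡12, 10²≡8, 11²≡6 (mod 23).
So the quadratic residues mod 23 are {1, 2, 3, 4, 6, 8, 9, 12, 13, 16, 18}.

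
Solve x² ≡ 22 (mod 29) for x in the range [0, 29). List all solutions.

14, 15

29 ≡ 1 (mod 4), so we find a root by search.
Trying successive values, 14² = 196 ≡ 22 (mod 29). The other root is 29 − 14 = 15.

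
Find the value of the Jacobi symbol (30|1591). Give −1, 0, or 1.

-1

Pull out 2: since 1591 ≡ 7 (mod 8), (2/1591) = +1.
Reciprocity: 15 ≡ 3 and 1591 ≡ 3 (mod 4), so (15/1591) = −(1591/15).
Reduce top mod 15: now compute (1/15).
Reached (1/15) = 1. Collecting the sign flips along the way, the symbol is -1.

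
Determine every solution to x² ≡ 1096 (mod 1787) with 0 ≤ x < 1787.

Since 1787 ≡ 3 (mod 4), a square root of 1096 is 1096^((1787+1)/4) = 1096^447 mod 1787.
Repeated squaring: 1096^2≡352, 1096^4≡601, 1096^8≡227, 1096^16≡1493, 1096^32≡660, 1096^64≡1359, 1096^128≡910, 1096^256≡719 (mod 1787).
1096^447 = 1096^(256+128+32+16+8+4+2+1) ≡ 751 (mod 1787).
Check: 751² = 564001 ≡ 1096 (mod 1787). The two roots are 751 and 1036.

751, 1036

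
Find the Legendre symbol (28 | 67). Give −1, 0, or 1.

-1

Pull out 2^2: since 67 ≡ 3 (mod 8), (2/67) = -1, so (2/67)^2 = +1.
Reciprocity: 7 ≡ 3 and 67 ≡ 3 (mod 4), so (7/67) = −(67/7).
Reduce top mod 7: now compute (4/7).
Pull out 2^2: since 7 ≡ 7 (mod 8), (2/7) = +1, so (2/7)^2 = +1.
Reached (1/7) = 1. Collecting the sign flips along the way, the symbol is -1.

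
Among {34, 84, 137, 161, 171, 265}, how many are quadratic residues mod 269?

3

(34/269) = +1 → QR.
(84/269) = +1 → QR.
(137/269) = -1 → non-residue.
(161/269) = -1 → non-residue.
(171/269) = -1 → non-residue.
(265/269) = +1 → QR.
Total quadratic residues among the 6: 3.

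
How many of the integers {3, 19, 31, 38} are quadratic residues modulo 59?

2

(3/59) = +1 → QR.
(19/59) = +1 → QR.
(31/59) = -1 → non-residue.
(38/59) = -1 → non-residue.
Total quadratic residues among the 4: 2.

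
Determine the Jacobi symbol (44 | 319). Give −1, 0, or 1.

0

Pull out 2^2: since 319 ≡ 7 (mod 8), (2/319) = +1, so (2/319)^2 = +1.
Reciprocity: 11 ≡ 3 and 319 ≡ 3 (mod 4), so (11/319) = −(319/11).
Reduce top mod 11: now compute (0/11).
Top reduces to 0: gcd > 1, so the symbol is 0.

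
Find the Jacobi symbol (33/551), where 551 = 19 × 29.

-1

Reciprocity: 33 ≡ 1 and 551 ≡ 3 (mod 4), so (33/551) = +(551/33).
Reduce top mod 33: now compute (23/33).
Reciprocity: 23 ≡ 3 and 33 ≡ 1 (mod 4), so (23/33) = +(33/23).
Reduce top mod 23: now compute (10/23).
Pull out 2: since 23 ≡ 7 (mod 8), (2/23) = +1.
Reciprocity: 5 ≡ 1 and 23 ≡ 3 (mod 4), so (5/23) = +(23/5).
Reduce top mod 5: now compute (3/5).
Reciprocity: 3 ≡ 3 and 5 ≡ 1 (mod 4), so (3/5) = +(5/3).
Reduce top mod 3: now compute (2/3).
Pull out 2: since 3 ≡ 3 (mod 8), (2/3) = -1.
Reached (1/3) = 1. Collecting the sign flips along the way, the symbol is -1.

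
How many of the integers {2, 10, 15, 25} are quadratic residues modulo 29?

1

(2/29) = -1 → non-residue.
(10/29) = -1 → non-residue.
(15/29) = -1 → non-residue.
(25/29) = +1 → QR.
Total quadratic residues among the 4: 1.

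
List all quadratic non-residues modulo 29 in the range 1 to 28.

Square k = 1,…,14 (k and 29−k give the same square):
1²=1, 2²=4, 3²=9, 4²=16, 5²=25, 6²≡7, 7²≡20, 8²≡6, 9²≡23, 10²≡13, 11²≡5, 12²≡28, 13²≡24, 14²≡22 (mod 29).
The residues are {1, 4, 5, 6, 7, 9, 13, 16, 20, 22, 23, 24, 25, 28}; the non-residues are the remaining 14 nonzero classes.

2 3 8 10 11 12 14 15 17 18 19 21 26 27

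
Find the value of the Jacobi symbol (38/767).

Pull out 2: since 767 ≡ 7 (mod 8), (2/767) = +1.
Reciprocity: 19 ≡ 3 and 767 ≡ 3 (mod 4), so (19/767) = −(767/19).
Reduce top mod 19: now compute (7/19).
Reciprocity: 7 ≡ 3 and 19 ≡ 3 (mod 4), so (7/19) = −(19/7).
Reduce top mod 7: now compute (5/7).
Reciprocity: 5 ≡ 1 and 7 ≡ 3 (mod 4), so (5/7) = +(7/5).
Reduce top mod 5: now compute (2/5).
Pull out 2: since 5 ≡ 5 (mod 8), (2/5) = -1.
Reached (1/5) = 1. Collecting the sign flips along the way, the symbol is -1.

-1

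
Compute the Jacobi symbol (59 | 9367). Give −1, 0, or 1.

-1

Reciprocity: 59 ≡ 3 and 9367 ≡ 3 (mod 4), so (59/9367) = −(9367/59).
Reduce top mod 59: now compute (45/59).
Reciprocity: 45 ≡ 1 and 59 ≡ 3 (mod 4), so (45/59) = +(59/45).
Reduce top mod 45: now compute (14/45).
Pull out 2: since 45 ≡ 5 (mod 8), (2/45) = -1.
Reciprocity: 7 ≡ 3 and 45 ≡ 1 (mod 4), so (7/45) = +(45/7).
Reduce top mod 7: now compute (3/7).
Reciprocity: 3 ≡ 3 and 7 ≡ 3 (mod 4), so (3/7) = −(7/3).
Reduce top mod 3: now compute (1/3).
Reached (1/3) = 1. Collecting the sign flips along the way, the symbol is -1.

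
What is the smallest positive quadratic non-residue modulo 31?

(2/31) = +1, so 2 is a residue.
(3/31) = −1, so 3 is the smallest positive non-residue mod 31.

3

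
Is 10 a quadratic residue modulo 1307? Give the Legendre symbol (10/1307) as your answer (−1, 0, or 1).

Pull out 2: since 1307 ≡ 3 (mod 8), (2/1307) = -1.
Reciprocity: 5 ≡ 1 and 1307 ≡ 3 (mod 4), so (5/1307) = +(1307/5).
Reduce top mod 5: now compute (2/5).
Pull out 2: since 5 ≡ 5 (mod 8), (2/5) = -1.
Reached (1/5) = 1. Collecting the sign flips along the way, the symbol is +1.

1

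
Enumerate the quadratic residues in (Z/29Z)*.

Square k = 1,…,14 (k and 29−k give the same square):
1²=1, 2²=4, 3²=9, 4²=16, 5²=25, 6²≡7, 7²≡20, 8²≡6, 9²≡23, 10²≡13, 11²≡5, 12²≡28, 13²≡24, 14²≡22 (mod 29).
So the quadratic residues mod 29 are {1, 4, 5, 6, 7, 9, 13, 16, 20, 22, 23, 24, 25, 28}.

1,4,5,6,7,9,13,16,20,22,23,24,25,28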